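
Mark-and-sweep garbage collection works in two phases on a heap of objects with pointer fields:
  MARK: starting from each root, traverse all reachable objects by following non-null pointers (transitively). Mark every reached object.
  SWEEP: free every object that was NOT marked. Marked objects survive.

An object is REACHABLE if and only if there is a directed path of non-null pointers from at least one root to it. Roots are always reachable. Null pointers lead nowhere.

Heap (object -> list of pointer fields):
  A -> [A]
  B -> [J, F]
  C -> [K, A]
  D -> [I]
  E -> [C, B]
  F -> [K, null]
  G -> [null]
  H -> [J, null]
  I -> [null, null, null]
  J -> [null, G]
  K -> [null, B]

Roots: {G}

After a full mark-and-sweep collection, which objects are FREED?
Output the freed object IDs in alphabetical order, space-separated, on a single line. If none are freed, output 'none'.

Answer: A B C D E F H I J K

Derivation:
Roots: G
Mark G: refs=null, marked=G
Unmarked (collected): A B C D E F H I J K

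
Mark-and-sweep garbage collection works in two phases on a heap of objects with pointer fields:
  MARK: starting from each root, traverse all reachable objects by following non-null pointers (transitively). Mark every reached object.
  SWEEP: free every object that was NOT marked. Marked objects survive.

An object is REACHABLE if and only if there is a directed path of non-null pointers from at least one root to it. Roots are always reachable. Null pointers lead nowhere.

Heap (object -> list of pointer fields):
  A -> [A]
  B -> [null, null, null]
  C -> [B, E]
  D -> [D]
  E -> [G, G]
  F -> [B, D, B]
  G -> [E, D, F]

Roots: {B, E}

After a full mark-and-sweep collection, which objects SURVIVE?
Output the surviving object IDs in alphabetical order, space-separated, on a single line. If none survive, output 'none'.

Roots: B E
Mark B: refs=null null null, marked=B
Mark E: refs=G G, marked=B E
Mark G: refs=E D F, marked=B E G
Mark D: refs=D, marked=B D E G
Mark F: refs=B D B, marked=B D E F G
Unmarked (collected): A C

Answer: B D E F G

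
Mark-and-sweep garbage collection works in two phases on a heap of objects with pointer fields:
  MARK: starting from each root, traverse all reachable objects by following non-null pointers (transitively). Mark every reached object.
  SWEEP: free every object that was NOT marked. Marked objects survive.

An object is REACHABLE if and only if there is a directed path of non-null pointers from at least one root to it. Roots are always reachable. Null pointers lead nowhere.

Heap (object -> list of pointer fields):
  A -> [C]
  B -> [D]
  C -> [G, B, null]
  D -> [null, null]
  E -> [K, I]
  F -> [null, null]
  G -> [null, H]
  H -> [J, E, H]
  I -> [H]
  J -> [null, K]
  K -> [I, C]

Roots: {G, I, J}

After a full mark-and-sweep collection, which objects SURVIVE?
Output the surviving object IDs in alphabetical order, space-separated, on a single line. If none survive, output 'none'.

Roots: G I J
Mark G: refs=null H, marked=G
Mark I: refs=H, marked=G I
Mark J: refs=null K, marked=G I J
Mark H: refs=J E H, marked=G H I J
Mark K: refs=I C, marked=G H I J K
Mark E: refs=K I, marked=E G H I J K
Mark C: refs=G B null, marked=C E G H I J K
Mark B: refs=D, marked=B C E G H I J K
Mark D: refs=null null, marked=B C D E G H I J K
Unmarked (collected): A F

Answer: B C D E G H I J K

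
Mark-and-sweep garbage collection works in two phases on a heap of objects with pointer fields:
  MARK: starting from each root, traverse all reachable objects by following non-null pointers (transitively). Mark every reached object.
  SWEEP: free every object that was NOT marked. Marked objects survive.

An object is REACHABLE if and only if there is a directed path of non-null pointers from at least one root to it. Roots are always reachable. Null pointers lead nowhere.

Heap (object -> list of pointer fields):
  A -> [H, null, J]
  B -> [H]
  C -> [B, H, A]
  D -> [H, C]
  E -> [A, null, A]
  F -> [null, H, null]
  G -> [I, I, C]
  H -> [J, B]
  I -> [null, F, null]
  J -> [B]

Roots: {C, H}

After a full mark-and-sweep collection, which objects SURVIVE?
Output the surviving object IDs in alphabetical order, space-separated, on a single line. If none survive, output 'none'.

Answer: A B C H J

Derivation:
Roots: C H
Mark C: refs=B H A, marked=C
Mark H: refs=J B, marked=C H
Mark B: refs=H, marked=B C H
Mark A: refs=H null J, marked=A B C H
Mark J: refs=B, marked=A B C H J
Unmarked (collected): D E F G I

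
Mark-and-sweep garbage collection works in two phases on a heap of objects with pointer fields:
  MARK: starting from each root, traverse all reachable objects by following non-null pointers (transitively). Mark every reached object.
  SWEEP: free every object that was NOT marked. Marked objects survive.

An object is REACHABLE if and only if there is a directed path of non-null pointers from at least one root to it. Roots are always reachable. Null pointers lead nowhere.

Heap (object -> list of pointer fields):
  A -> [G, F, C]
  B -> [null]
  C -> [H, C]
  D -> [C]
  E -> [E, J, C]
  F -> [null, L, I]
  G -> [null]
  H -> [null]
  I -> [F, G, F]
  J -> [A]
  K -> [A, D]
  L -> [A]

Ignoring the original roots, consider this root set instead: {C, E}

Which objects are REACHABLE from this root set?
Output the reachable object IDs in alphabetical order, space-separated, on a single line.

Answer: A C E F G H I J L

Derivation:
Roots: C E
Mark C: refs=H C, marked=C
Mark E: refs=E J C, marked=C E
Mark H: refs=null, marked=C E H
Mark J: refs=A, marked=C E H J
Mark A: refs=G F C, marked=A C E H J
Mark G: refs=null, marked=A C E G H J
Mark F: refs=null L I, marked=A C E F G H J
Mark L: refs=A, marked=A C E F G H J L
Mark I: refs=F G F, marked=A C E F G H I J L
Unmarked (collected): B D K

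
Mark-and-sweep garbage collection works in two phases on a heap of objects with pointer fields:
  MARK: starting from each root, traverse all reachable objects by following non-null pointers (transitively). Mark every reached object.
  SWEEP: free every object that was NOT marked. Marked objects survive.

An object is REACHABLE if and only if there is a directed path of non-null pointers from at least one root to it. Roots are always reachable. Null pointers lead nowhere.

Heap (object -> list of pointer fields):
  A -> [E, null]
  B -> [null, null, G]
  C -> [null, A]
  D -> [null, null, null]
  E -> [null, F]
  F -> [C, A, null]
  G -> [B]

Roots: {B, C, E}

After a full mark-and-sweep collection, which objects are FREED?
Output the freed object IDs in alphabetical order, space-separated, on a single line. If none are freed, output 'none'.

Answer: D

Derivation:
Roots: B C E
Mark B: refs=null null G, marked=B
Mark C: refs=null A, marked=B C
Mark E: refs=null F, marked=B C E
Mark G: refs=B, marked=B C E G
Mark A: refs=E null, marked=A B C E G
Mark F: refs=C A null, marked=A B C E F G
Unmarked (collected): D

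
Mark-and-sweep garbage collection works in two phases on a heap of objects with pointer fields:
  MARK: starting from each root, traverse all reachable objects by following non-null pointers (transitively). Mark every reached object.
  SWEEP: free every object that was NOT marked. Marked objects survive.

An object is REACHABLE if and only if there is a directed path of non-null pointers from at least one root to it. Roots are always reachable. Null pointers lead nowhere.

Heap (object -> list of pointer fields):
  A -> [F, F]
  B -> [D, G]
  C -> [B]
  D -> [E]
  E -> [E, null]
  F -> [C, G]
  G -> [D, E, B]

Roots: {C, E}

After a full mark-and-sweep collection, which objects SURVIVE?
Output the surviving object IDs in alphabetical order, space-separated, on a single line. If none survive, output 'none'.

Roots: C E
Mark C: refs=B, marked=C
Mark E: refs=E null, marked=C E
Mark B: refs=D G, marked=B C E
Mark D: refs=E, marked=B C D E
Mark G: refs=D E B, marked=B C D E G
Unmarked (collected): A F

Answer: B C D E G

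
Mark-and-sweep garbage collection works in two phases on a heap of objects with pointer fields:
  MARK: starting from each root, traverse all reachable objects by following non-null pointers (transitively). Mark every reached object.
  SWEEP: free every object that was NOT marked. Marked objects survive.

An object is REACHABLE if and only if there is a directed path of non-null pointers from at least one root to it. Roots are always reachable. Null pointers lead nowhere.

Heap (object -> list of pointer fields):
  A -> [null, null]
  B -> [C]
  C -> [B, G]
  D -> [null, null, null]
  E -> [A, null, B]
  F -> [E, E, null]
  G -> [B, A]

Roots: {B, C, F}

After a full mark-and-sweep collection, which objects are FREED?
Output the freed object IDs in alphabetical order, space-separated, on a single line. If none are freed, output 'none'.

Answer: D

Derivation:
Roots: B C F
Mark B: refs=C, marked=B
Mark C: refs=B G, marked=B C
Mark F: refs=E E null, marked=B C F
Mark G: refs=B A, marked=B C F G
Mark E: refs=A null B, marked=B C E F G
Mark A: refs=null null, marked=A B C E F G
Unmarked (collected): D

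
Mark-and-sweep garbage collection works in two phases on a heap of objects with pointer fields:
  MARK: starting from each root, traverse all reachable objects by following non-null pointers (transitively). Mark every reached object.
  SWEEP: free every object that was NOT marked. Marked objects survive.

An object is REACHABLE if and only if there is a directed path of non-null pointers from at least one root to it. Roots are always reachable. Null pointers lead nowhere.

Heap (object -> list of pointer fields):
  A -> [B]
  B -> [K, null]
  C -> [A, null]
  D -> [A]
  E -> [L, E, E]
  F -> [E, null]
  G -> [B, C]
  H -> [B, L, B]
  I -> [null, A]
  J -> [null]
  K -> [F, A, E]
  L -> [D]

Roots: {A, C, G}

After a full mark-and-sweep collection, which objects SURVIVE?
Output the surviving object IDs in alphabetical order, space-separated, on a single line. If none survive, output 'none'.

Answer: A B C D E F G K L

Derivation:
Roots: A C G
Mark A: refs=B, marked=A
Mark C: refs=A null, marked=A C
Mark G: refs=B C, marked=A C G
Mark B: refs=K null, marked=A B C G
Mark K: refs=F A E, marked=A B C G K
Mark F: refs=E null, marked=A B C F G K
Mark E: refs=L E E, marked=A B C E F G K
Mark L: refs=D, marked=A B C E F G K L
Mark D: refs=A, marked=A B C D E F G K L
Unmarked (collected): H I J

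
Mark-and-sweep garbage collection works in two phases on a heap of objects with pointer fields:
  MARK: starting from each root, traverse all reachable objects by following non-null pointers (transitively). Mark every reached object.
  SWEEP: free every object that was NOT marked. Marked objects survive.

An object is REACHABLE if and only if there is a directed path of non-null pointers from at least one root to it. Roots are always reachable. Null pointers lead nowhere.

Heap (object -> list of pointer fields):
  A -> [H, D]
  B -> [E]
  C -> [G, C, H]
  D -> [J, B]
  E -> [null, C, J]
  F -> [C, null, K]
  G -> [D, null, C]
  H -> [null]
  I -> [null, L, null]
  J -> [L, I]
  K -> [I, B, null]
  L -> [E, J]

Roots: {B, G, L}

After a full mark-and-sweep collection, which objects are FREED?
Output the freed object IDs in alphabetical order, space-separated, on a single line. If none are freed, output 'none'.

Roots: B G L
Mark B: refs=E, marked=B
Mark G: refs=D null C, marked=B G
Mark L: refs=E J, marked=B G L
Mark E: refs=null C J, marked=B E G L
Mark D: refs=J B, marked=B D E G L
Mark C: refs=G C H, marked=B C D E G L
Mark J: refs=L I, marked=B C D E G J L
Mark H: refs=null, marked=B C D E G H J L
Mark I: refs=null L null, marked=B C D E G H I J L
Unmarked (collected): A F K

Answer: A F K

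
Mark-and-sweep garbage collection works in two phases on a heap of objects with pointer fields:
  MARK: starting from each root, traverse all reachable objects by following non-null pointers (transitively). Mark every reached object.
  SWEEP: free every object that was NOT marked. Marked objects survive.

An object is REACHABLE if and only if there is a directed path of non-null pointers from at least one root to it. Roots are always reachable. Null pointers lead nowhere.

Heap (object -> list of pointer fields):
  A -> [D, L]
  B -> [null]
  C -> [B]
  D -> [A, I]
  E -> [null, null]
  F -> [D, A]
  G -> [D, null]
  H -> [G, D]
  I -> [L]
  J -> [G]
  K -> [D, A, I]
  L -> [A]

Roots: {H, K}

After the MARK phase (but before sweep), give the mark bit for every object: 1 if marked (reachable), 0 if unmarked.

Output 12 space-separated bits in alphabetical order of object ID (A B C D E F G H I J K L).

Roots: H K
Mark H: refs=G D, marked=H
Mark K: refs=D A I, marked=H K
Mark G: refs=D null, marked=G H K
Mark D: refs=A I, marked=D G H K
Mark A: refs=D L, marked=A D G H K
Mark I: refs=L, marked=A D G H I K
Mark L: refs=A, marked=A D G H I K L
Unmarked (collected): B C E F J

Answer: 1 0 0 1 0 0 1 1 1 0 1 1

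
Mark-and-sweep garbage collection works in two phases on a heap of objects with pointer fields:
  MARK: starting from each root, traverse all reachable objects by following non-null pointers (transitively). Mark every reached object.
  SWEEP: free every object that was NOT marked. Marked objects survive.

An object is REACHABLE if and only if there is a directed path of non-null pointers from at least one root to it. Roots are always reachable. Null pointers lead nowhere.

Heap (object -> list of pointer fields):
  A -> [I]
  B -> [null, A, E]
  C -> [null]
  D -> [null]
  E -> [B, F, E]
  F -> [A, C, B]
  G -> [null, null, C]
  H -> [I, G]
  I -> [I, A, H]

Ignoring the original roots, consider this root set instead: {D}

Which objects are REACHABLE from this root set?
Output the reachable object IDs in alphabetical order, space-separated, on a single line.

Answer: D

Derivation:
Roots: D
Mark D: refs=null, marked=D
Unmarked (collected): A B C E F G H I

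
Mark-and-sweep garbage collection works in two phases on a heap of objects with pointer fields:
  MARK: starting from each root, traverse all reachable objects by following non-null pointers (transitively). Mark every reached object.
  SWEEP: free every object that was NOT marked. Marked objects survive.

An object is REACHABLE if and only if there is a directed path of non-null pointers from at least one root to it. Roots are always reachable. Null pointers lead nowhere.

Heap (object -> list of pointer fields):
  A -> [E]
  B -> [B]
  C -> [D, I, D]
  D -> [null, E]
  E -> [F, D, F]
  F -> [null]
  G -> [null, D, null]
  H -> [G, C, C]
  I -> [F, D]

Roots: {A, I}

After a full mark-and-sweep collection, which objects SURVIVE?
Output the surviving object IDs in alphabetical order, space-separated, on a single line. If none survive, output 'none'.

Answer: A D E F I

Derivation:
Roots: A I
Mark A: refs=E, marked=A
Mark I: refs=F D, marked=A I
Mark E: refs=F D F, marked=A E I
Mark F: refs=null, marked=A E F I
Mark D: refs=null E, marked=A D E F I
Unmarked (collected): B C G H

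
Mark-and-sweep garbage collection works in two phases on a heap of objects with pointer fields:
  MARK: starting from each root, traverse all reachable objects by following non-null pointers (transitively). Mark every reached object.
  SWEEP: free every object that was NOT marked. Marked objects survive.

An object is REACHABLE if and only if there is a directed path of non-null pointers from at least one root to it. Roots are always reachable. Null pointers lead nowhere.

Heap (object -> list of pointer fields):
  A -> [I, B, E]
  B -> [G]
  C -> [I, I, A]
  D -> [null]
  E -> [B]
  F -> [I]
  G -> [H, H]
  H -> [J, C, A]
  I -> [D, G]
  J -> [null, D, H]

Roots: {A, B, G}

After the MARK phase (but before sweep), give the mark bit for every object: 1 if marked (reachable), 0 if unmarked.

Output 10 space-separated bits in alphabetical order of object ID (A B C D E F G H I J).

Answer: 1 1 1 1 1 0 1 1 1 1

Derivation:
Roots: A B G
Mark A: refs=I B E, marked=A
Mark B: refs=G, marked=A B
Mark G: refs=H H, marked=A B G
Mark I: refs=D G, marked=A B G I
Mark E: refs=B, marked=A B E G I
Mark H: refs=J C A, marked=A B E G H I
Mark D: refs=null, marked=A B D E G H I
Mark J: refs=null D H, marked=A B D E G H I J
Mark C: refs=I I A, marked=A B C D E G H I J
Unmarked (collected): F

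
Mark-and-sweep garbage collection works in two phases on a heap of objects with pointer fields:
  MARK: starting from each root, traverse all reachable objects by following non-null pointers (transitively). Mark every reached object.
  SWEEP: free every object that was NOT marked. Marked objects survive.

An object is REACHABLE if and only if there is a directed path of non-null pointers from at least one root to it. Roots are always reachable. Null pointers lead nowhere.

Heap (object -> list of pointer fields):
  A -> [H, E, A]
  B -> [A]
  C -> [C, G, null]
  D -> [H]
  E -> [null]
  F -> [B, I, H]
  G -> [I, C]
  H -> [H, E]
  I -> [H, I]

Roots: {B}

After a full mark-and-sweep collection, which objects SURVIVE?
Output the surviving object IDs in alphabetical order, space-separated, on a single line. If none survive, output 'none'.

Answer: A B E H

Derivation:
Roots: B
Mark B: refs=A, marked=B
Mark A: refs=H E A, marked=A B
Mark H: refs=H E, marked=A B H
Mark E: refs=null, marked=A B E H
Unmarked (collected): C D F G I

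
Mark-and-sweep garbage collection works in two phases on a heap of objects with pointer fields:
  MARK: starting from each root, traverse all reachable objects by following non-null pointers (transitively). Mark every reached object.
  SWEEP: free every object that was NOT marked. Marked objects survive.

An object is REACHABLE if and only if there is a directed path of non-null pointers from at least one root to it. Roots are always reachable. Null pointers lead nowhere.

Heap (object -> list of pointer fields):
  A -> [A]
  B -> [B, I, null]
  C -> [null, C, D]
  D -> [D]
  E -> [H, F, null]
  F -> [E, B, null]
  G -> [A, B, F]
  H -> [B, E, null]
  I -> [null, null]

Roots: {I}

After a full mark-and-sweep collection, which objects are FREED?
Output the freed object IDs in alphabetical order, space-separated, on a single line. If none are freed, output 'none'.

Answer: A B C D E F G H

Derivation:
Roots: I
Mark I: refs=null null, marked=I
Unmarked (collected): A B C D E F G H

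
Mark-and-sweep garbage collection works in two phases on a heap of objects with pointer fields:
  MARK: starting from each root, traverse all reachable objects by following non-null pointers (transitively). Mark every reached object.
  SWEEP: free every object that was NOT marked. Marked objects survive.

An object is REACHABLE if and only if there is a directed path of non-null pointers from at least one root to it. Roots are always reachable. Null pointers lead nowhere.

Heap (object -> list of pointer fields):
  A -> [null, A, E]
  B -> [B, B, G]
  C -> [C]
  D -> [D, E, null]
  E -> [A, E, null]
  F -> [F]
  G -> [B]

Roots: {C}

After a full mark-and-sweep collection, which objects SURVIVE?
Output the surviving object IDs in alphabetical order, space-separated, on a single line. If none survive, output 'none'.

Roots: C
Mark C: refs=C, marked=C
Unmarked (collected): A B D E F G

Answer: C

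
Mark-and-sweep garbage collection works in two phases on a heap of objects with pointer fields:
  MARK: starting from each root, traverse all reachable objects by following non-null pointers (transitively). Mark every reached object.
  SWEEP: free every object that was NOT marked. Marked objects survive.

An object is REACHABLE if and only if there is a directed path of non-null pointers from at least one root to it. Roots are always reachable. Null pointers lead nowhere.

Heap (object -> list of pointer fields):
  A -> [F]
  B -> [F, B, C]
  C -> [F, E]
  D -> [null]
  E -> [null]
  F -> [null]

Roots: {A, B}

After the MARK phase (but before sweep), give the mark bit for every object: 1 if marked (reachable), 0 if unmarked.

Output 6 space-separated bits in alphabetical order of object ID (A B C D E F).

Roots: A B
Mark A: refs=F, marked=A
Mark B: refs=F B C, marked=A B
Mark F: refs=null, marked=A B F
Mark C: refs=F E, marked=A B C F
Mark E: refs=null, marked=A B C E F
Unmarked (collected): D

Answer: 1 1 1 0 1 1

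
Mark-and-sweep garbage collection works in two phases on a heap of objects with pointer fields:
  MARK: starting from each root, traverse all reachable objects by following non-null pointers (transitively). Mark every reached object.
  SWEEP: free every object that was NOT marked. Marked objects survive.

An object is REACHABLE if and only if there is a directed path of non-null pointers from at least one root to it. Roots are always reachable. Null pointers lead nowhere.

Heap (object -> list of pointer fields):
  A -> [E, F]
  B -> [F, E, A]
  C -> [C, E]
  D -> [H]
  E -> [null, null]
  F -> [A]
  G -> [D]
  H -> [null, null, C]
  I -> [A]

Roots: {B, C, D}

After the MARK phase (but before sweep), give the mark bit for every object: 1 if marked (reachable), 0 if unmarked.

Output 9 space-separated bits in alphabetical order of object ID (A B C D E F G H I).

Answer: 1 1 1 1 1 1 0 1 0

Derivation:
Roots: B C D
Mark B: refs=F E A, marked=B
Mark C: refs=C E, marked=B C
Mark D: refs=H, marked=B C D
Mark F: refs=A, marked=B C D F
Mark E: refs=null null, marked=B C D E F
Mark A: refs=E F, marked=A B C D E F
Mark H: refs=null null C, marked=A B C D E F H
Unmarked (collected): G I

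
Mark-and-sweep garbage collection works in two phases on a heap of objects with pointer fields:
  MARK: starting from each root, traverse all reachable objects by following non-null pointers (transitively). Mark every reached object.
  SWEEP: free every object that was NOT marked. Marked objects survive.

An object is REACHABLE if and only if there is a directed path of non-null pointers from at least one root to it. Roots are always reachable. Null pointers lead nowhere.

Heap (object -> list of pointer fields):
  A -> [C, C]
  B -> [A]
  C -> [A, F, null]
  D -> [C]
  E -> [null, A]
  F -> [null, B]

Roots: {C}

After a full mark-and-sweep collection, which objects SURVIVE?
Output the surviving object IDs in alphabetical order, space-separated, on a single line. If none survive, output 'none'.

Roots: C
Mark C: refs=A F null, marked=C
Mark A: refs=C C, marked=A C
Mark F: refs=null B, marked=A C F
Mark B: refs=A, marked=A B C F
Unmarked (collected): D E

Answer: A B C F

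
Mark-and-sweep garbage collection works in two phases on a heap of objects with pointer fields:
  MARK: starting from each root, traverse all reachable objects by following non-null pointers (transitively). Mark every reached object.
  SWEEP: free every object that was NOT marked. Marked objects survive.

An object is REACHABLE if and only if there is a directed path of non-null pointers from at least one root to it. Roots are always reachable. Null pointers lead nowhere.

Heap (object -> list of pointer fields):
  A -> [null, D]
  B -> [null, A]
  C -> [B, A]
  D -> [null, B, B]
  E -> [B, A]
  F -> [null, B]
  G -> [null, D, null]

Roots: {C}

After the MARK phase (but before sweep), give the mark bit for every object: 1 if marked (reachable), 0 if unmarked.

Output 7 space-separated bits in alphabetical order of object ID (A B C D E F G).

Roots: C
Mark C: refs=B A, marked=C
Mark B: refs=null A, marked=B C
Mark A: refs=null D, marked=A B C
Mark D: refs=null B B, marked=A B C D
Unmarked (collected): E F G

Answer: 1 1 1 1 0 0 0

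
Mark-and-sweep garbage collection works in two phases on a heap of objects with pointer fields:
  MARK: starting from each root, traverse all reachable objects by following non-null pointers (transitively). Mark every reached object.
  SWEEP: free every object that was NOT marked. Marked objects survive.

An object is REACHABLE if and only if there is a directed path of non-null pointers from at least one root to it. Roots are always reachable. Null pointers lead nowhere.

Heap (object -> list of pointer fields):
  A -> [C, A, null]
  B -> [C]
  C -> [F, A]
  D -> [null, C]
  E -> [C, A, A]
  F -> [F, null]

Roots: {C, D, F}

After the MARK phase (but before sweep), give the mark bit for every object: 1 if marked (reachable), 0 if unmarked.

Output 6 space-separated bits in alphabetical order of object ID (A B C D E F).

Roots: C D F
Mark C: refs=F A, marked=C
Mark D: refs=null C, marked=C D
Mark F: refs=F null, marked=C D F
Mark A: refs=C A null, marked=A C D F
Unmarked (collected): B E

Answer: 1 0 1 1 0 1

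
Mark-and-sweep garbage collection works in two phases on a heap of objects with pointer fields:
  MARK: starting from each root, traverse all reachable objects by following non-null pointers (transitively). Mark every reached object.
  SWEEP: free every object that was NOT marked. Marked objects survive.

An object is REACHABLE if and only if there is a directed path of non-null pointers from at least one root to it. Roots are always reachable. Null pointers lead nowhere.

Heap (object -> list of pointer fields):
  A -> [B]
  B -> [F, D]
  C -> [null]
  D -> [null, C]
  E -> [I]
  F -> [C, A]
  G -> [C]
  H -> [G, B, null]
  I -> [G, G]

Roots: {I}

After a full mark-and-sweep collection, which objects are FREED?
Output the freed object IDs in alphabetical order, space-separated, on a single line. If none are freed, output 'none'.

Answer: A B D E F H

Derivation:
Roots: I
Mark I: refs=G G, marked=I
Mark G: refs=C, marked=G I
Mark C: refs=null, marked=C G I
Unmarked (collected): A B D E F H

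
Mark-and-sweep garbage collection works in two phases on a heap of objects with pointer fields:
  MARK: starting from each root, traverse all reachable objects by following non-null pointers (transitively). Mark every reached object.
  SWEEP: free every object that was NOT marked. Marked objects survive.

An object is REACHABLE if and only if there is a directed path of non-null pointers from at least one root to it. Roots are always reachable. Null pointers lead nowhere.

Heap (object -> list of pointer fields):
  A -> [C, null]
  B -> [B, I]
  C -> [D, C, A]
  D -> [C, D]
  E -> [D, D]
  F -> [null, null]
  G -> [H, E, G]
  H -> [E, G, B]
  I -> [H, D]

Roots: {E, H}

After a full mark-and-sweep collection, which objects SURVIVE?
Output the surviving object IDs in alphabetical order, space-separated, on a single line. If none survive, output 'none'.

Answer: A B C D E G H I

Derivation:
Roots: E H
Mark E: refs=D D, marked=E
Mark H: refs=E G B, marked=E H
Mark D: refs=C D, marked=D E H
Mark G: refs=H E G, marked=D E G H
Mark B: refs=B I, marked=B D E G H
Mark C: refs=D C A, marked=B C D E G H
Mark I: refs=H D, marked=B C D E G H I
Mark A: refs=C null, marked=A B C D E G H I
Unmarked (collected): F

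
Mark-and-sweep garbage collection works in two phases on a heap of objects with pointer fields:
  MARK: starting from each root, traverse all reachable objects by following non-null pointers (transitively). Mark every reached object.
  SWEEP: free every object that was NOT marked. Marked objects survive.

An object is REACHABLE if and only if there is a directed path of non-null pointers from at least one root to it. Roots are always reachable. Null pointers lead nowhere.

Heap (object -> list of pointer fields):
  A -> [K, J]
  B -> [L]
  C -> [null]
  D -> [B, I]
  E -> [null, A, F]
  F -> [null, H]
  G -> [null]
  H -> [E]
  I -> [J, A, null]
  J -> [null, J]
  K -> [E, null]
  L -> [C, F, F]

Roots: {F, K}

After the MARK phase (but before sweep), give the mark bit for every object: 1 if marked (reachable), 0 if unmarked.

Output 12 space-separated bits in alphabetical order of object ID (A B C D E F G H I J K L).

Answer: 1 0 0 0 1 1 0 1 0 1 1 0

Derivation:
Roots: F K
Mark F: refs=null H, marked=F
Mark K: refs=E null, marked=F K
Mark H: refs=E, marked=F H K
Mark E: refs=null A F, marked=E F H K
Mark A: refs=K J, marked=A E F H K
Mark J: refs=null J, marked=A E F H J K
Unmarked (collected): B C D G I L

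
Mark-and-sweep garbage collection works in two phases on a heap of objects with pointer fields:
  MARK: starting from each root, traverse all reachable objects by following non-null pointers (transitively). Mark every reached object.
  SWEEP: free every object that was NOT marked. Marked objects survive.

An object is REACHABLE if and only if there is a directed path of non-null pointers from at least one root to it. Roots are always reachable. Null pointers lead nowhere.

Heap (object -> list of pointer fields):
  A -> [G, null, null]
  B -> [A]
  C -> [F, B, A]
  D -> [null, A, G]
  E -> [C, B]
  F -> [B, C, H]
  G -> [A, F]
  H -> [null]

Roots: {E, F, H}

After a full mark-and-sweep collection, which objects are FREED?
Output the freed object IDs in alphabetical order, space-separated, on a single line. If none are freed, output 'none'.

Roots: E F H
Mark E: refs=C B, marked=E
Mark F: refs=B C H, marked=E F
Mark H: refs=null, marked=E F H
Mark C: refs=F B A, marked=C E F H
Mark B: refs=A, marked=B C E F H
Mark A: refs=G null null, marked=A B C E F H
Mark G: refs=A F, marked=A B C E F G H
Unmarked (collected): D

Answer: D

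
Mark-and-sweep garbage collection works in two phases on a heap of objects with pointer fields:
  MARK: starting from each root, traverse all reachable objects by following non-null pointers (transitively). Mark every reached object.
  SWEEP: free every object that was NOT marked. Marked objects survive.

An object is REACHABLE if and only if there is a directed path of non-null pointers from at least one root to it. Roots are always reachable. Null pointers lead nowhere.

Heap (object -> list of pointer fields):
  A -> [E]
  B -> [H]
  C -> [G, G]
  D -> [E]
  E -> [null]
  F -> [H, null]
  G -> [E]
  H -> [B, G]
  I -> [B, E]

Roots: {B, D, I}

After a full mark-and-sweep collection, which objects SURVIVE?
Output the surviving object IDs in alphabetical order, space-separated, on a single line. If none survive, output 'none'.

Answer: B D E G H I

Derivation:
Roots: B D I
Mark B: refs=H, marked=B
Mark D: refs=E, marked=B D
Mark I: refs=B E, marked=B D I
Mark H: refs=B G, marked=B D H I
Mark E: refs=null, marked=B D E H I
Mark G: refs=E, marked=B D E G H I
Unmarked (collected): A C F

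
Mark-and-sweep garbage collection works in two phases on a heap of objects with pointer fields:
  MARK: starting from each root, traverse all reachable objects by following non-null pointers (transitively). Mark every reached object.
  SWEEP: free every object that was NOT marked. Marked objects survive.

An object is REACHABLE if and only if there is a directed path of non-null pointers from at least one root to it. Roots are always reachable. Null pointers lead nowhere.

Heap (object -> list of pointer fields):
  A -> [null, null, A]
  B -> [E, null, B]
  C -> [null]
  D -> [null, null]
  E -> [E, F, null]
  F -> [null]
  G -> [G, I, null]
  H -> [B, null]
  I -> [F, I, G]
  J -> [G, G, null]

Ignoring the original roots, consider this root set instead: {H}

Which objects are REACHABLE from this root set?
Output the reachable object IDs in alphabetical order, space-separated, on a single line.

Answer: B E F H

Derivation:
Roots: H
Mark H: refs=B null, marked=H
Mark B: refs=E null B, marked=B H
Mark E: refs=E F null, marked=B E H
Mark F: refs=null, marked=B E F H
Unmarked (collected): A C D G I J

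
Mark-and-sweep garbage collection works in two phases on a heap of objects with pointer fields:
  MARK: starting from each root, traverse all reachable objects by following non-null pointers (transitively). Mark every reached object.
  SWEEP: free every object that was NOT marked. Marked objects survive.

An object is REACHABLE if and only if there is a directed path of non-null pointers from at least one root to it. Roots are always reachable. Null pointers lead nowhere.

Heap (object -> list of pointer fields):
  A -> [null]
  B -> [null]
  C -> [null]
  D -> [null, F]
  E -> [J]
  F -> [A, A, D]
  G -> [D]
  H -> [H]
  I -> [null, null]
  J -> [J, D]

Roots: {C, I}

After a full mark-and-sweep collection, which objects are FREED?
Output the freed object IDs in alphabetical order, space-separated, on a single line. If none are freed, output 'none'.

Roots: C I
Mark C: refs=null, marked=C
Mark I: refs=null null, marked=C I
Unmarked (collected): A B D E F G H J

Answer: A B D E F G H J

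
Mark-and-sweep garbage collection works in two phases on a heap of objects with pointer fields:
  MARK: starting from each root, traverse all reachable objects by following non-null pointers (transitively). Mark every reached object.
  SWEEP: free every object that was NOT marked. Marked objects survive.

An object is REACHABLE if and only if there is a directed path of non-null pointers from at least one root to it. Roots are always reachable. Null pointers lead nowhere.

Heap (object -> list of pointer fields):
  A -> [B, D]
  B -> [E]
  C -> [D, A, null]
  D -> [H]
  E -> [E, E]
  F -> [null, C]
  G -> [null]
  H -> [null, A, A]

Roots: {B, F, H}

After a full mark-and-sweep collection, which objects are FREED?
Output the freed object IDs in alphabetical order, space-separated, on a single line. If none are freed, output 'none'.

Roots: B F H
Mark B: refs=E, marked=B
Mark F: refs=null C, marked=B F
Mark H: refs=null A A, marked=B F H
Mark E: refs=E E, marked=B E F H
Mark C: refs=D A null, marked=B C E F H
Mark A: refs=B D, marked=A B C E F H
Mark D: refs=H, marked=A B C D E F H
Unmarked (collected): G

Answer: G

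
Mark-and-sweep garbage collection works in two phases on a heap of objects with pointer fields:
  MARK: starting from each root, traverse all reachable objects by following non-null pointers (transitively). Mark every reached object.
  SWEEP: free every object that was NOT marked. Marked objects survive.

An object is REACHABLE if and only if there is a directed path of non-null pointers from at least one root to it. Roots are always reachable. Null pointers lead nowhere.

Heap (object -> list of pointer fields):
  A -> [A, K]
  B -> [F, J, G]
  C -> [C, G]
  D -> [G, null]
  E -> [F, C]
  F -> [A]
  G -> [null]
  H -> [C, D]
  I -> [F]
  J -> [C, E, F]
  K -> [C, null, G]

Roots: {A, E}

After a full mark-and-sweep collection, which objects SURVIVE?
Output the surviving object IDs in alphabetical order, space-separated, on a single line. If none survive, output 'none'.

Roots: A E
Mark A: refs=A K, marked=A
Mark E: refs=F C, marked=A E
Mark K: refs=C null G, marked=A E K
Mark F: refs=A, marked=A E F K
Mark C: refs=C G, marked=A C E F K
Mark G: refs=null, marked=A C E F G K
Unmarked (collected): B D H I J

Answer: A C E F G K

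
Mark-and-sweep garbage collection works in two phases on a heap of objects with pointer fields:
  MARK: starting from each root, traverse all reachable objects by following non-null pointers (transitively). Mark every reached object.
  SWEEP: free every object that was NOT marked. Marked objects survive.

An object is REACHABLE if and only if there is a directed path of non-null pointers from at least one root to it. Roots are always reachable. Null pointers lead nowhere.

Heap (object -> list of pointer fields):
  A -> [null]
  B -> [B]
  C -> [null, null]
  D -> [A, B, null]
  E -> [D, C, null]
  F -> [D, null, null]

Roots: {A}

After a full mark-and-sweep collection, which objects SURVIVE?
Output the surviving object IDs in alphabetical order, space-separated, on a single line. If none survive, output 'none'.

Roots: A
Mark A: refs=null, marked=A
Unmarked (collected): B C D E F

Answer: A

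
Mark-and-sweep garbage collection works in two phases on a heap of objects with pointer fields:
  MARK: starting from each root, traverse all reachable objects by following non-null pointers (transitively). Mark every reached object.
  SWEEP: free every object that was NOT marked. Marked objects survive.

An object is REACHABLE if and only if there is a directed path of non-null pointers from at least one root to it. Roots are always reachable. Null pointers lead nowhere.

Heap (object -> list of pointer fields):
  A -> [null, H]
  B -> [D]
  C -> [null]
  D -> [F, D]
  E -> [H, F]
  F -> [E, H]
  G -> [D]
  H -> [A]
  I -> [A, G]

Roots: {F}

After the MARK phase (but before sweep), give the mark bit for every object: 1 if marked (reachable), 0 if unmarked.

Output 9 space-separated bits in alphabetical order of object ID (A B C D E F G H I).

Answer: 1 0 0 0 1 1 0 1 0

Derivation:
Roots: F
Mark F: refs=E H, marked=F
Mark E: refs=H F, marked=E F
Mark H: refs=A, marked=E F H
Mark A: refs=null H, marked=A E F H
Unmarked (collected): B C D G I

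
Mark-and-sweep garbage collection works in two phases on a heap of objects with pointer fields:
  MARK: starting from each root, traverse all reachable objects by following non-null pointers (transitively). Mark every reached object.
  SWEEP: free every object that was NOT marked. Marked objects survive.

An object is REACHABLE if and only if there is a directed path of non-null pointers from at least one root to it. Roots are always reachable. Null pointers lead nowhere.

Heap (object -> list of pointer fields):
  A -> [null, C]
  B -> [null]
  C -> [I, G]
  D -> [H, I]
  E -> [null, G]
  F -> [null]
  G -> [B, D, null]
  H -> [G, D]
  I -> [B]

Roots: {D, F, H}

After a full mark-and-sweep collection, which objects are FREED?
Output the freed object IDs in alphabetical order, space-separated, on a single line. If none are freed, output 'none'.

Roots: D F H
Mark D: refs=H I, marked=D
Mark F: refs=null, marked=D F
Mark H: refs=G D, marked=D F H
Mark I: refs=B, marked=D F H I
Mark G: refs=B D null, marked=D F G H I
Mark B: refs=null, marked=B D F G H I
Unmarked (collected): A C E

Answer: A C E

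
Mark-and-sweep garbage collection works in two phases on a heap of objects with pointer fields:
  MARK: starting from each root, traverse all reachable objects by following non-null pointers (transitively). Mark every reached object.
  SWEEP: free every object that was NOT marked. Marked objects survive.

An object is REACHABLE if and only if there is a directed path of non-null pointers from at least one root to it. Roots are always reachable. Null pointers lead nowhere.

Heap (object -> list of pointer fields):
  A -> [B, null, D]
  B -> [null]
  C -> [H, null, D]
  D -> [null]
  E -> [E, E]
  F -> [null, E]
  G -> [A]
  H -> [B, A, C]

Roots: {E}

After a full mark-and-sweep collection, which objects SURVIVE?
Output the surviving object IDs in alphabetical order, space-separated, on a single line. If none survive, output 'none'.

Roots: E
Mark E: refs=E E, marked=E
Unmarked (collected): A B C D F G H

Answer: E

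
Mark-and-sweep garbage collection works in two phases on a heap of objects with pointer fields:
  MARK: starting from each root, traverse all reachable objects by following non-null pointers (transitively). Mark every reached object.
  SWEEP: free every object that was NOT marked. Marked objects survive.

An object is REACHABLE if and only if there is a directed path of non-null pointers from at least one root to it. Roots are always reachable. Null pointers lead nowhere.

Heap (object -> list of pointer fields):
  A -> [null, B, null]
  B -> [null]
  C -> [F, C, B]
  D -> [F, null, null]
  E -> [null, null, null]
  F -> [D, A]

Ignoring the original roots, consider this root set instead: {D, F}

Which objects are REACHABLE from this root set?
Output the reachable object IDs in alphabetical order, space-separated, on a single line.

Roots: D F
Mark D: refs=F null null, marked=D
Mark F: refs=D A, marked=D F
Mark A: refs=null B null, marked=A D F
Mark B: refs=null, marked=A B D F
Unmarked (collected): C E

Answer: A B D F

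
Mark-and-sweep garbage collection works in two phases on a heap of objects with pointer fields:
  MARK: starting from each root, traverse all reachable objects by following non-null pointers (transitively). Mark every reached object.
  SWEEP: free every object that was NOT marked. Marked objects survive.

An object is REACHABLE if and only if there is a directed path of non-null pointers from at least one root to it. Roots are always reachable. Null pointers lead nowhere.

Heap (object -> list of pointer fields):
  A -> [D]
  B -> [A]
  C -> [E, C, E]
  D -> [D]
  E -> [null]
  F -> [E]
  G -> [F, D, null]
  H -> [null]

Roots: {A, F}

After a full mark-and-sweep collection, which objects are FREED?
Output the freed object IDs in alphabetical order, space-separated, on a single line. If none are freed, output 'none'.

Answer: B C G H

Derivation:
Roots: A F
Mark A: refs=D, marked=A
Mark F: refs=E, marked=A F
Mark D: refs=D, marked=A D F
Mark E: refs=null, marked=A D E F
Unmarked (collected): B C G H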